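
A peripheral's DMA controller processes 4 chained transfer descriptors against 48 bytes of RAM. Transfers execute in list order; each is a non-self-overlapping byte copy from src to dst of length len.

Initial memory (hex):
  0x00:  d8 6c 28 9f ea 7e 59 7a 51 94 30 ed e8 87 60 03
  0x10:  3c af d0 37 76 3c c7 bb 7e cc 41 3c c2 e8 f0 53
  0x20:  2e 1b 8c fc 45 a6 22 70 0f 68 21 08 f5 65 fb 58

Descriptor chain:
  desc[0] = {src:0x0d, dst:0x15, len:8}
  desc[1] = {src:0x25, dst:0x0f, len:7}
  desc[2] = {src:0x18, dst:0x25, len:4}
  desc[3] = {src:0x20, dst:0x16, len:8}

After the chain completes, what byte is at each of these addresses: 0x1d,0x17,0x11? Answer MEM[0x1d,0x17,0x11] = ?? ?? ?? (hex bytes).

#0 dst[0x15+8] := {0x87,0x60,0x03,0x3c,0xaf,0xd0,0x37,0x76}
#1 dst[0x0f+7] := {0xa6,0x22,0x70,0x0f,0x68,0x21,0x08}
#2 dst[0x25+4] := {0x3c,0xaf,0xd0,0x37}
#3 dst[0x16+8] := {0x2e,0x1b,0x8c,0xfc,0x45,0x3c,0xaf,0xd0}
query mem[0x1d]=0xd0, mem[0x17]=0x1b, mem[0x11]=0x70

MEM[0x1d,0x17,0x11] = d0 1b 70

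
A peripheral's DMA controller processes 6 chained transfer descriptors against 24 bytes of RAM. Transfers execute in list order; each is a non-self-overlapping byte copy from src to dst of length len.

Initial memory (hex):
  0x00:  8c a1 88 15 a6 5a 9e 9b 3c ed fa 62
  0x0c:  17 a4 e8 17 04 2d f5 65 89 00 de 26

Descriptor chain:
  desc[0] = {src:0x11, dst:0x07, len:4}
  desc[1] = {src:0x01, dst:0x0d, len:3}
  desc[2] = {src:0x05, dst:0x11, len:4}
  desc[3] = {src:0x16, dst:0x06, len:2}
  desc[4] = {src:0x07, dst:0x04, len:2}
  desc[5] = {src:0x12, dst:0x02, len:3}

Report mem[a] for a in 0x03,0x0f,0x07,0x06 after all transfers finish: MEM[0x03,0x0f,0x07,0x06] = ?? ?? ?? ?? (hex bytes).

[0] 0x11->0x07 len=4 : 2d f5 65 89
[1] 0x01->0x0d len=3 : a1 88 15
[2] 0x05->0x11 len=4 : 5a 9e 2d f5
[3] 0x16->0x06 len=2 : de 26
[4] 0x07->0x04 len=2 : 26 f5
[5] 0x12->0x02 len=3 : 9e 2d f5
query mem[0x03]=0x2d, mem[0x0f]=0x15, mem[0x07]=0x26, mem[0x06]=0xde

MEM[0x03,0x0f,0x07,0x06] = 2d 15 26 de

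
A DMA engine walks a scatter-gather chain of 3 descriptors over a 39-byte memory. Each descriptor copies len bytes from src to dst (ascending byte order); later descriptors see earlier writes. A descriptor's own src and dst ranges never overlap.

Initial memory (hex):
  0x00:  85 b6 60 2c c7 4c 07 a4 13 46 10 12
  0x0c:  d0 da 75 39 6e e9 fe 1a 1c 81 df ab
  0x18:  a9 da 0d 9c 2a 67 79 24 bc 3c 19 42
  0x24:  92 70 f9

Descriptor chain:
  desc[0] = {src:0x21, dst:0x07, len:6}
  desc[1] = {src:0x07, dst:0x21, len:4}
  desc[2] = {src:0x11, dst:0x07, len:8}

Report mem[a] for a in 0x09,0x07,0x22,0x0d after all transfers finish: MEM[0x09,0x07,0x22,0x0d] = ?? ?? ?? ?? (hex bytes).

MEM[0x09,0x07,0x22,0x0d] = 1a e9 19 ab

#0 dst[0x07+6] := {0x3c,0x19,0x42,0x92,0x70,0xf9}
#1 dst[0x21+4] := {0x3c,0x19,0x42,0x92}
#2 dst[0x07+8] := {0xe9,0xfe,0x1a,0x1c,0x81,0xdf,0xab,0xa9}
query mem[0x09]=0x1a, mem[0x07]=0xe9, mem[0x22]=0x19, mem[0x0d]=0xab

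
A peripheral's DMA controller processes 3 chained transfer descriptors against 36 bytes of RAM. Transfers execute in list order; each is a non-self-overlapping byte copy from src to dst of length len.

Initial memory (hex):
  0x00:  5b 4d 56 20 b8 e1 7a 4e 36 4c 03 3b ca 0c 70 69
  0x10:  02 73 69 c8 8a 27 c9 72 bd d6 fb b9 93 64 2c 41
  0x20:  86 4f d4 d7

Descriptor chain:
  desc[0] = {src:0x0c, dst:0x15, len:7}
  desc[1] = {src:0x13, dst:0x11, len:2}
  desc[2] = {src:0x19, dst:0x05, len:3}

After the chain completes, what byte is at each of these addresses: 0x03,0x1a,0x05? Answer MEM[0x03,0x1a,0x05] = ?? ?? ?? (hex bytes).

#0 dst[0x15+7] := {0xca,0x0c,0x70,0x69,0x02,0x73,0x69}
#1 dst[0x11+2] := {0xc8,0x8a}
#2 dst[0x05+3] := {0x02,0x73,0x69}
query mem[0x03]=0x20, mem[0x1a]=0x73, mem[0x05]=0x02

MEM[0x03,0x1a,0x05] = 20 73 02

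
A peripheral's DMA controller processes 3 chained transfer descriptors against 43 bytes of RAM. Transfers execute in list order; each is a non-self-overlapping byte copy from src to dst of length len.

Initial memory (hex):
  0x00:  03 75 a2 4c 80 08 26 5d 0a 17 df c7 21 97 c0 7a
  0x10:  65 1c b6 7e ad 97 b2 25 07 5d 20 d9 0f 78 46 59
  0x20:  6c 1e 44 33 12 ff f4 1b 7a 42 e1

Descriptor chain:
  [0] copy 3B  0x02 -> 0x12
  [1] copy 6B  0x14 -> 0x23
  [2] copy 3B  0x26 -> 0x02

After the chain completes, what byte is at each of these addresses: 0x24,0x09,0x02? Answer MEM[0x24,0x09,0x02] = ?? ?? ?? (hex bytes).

[0] 0x02->0x12 len=3 : a2 4c 80
[1] 0x14->0x23 len=6 : 80 97 b2 25 07 5d
[2] 0x26->0x02 len=3 : 25 07 5d
query mem[0x24]=0x97, mem[0x09]=0x17, mem[0x02]=0x25

MEM[0x24,0x09,0x02] = 97 17 25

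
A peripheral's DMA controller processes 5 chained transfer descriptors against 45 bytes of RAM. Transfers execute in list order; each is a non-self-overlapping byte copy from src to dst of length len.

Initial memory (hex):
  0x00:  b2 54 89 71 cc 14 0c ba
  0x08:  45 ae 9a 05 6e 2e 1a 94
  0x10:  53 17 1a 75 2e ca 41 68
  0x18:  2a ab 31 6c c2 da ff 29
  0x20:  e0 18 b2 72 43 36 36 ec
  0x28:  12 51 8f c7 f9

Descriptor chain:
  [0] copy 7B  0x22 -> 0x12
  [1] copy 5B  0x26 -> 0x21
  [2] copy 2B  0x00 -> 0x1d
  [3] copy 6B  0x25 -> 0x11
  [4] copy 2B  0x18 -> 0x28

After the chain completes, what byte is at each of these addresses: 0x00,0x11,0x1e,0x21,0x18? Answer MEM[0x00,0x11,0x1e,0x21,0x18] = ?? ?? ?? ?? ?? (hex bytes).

MEM[0x00,0x11,0x1e,0x21,0x18] = b2 8f 54 36 12

  after D0: wrote 7B at 0x12 = b272433636ec12
  after D1: wrote 5B at 0x21 = 36ec12518f
  after D2: wrote 2B at 0x1d = b254
  after D3: wrote 6B at 0x11 = 8f36ec12518f
  after D4: wrote 2B at 0x28 = 12ab
query mem[0x00]=0xb2, mem[0x11]=0x8f, mem[0x1e]=0x54, mem[0x21]=0x36, mem[0x18]=0x12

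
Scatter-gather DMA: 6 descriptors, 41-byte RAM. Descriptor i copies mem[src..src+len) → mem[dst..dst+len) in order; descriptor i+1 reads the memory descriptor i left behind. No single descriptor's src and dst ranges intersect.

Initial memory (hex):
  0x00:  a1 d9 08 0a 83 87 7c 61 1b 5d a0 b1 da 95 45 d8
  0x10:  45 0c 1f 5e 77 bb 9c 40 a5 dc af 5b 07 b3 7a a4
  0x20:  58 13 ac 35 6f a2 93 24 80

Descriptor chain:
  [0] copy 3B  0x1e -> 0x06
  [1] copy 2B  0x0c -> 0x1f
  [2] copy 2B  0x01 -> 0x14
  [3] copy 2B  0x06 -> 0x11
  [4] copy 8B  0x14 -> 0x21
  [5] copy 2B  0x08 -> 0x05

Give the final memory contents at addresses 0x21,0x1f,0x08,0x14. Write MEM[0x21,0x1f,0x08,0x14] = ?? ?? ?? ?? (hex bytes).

MEM[0x21,0x1f,0x08,0x14] = d9 da 58 d9

#0 dst[0x06+3] := {0x7a,0xa4,0x58}
#1 dst[0x1f+2] := {0xda,0x95}
#2 dst[0x14+2] := {0xd9,0x08}
#3 dst[0x11+2] := {0x7a,0xa4}
#4 dst[0x21+8] := {0xd9,0x08,0x9c,0x40,0xa5,0xdc,0xaf,0x5b}
#5 dst[0x05+2] := {0x58,0x5d}
query mem[0x21]=0xd9, mem[0x1f]=0xda, mem[0x08]=0x58, mem[0x14]=0xd9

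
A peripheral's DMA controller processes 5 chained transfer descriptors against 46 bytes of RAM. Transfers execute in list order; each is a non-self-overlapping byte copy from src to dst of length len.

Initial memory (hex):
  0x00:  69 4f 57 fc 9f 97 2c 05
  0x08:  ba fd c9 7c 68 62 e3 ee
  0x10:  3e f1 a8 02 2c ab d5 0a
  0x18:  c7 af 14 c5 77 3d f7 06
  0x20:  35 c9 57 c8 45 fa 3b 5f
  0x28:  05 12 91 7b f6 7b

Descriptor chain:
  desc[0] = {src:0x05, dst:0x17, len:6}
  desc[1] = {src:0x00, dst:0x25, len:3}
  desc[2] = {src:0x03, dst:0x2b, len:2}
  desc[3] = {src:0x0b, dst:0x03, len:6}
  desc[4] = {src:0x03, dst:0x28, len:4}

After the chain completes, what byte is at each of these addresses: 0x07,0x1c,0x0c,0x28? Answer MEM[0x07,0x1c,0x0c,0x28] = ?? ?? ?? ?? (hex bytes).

MEM[0x07,0x1c,0x0c,0x28] = ee c9 68 7c

D0: mem[0x17..0x1c] <- [97 2c 05 ba fd c9]
D1: mem[0x25..0x27] <- [69 4f 57]
D2: mem[0x2b..0x2c] <- [fc 9f]
D3: mem[0x03..0x08] <- [7c 68 62 e3 ee 3e]
D4: mem[0x28..0x2b] <- [7c 68 62 e3]
query mem[0x07]=0xee, mem[0x1c]=0xc9, mem[0x0c]=0x68, mem[0x28]=0x7c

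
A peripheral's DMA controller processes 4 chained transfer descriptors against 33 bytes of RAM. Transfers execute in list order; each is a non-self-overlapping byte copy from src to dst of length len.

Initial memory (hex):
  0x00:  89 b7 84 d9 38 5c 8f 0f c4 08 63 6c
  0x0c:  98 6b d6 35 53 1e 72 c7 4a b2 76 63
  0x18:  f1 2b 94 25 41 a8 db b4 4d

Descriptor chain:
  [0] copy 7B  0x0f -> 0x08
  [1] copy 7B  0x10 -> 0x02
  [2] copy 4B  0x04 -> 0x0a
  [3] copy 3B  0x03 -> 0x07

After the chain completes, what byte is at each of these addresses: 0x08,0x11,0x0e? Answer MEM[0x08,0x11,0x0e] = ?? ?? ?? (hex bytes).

MEM[0x08,0x11,0x0e] = 72 1e b2

#0 dst[0x08+7] := {0x35,0x53,0x1e,0x72,0xc7,0x4a,0xb2}
#1 dst[0x02+7] := {0x53,0x1e,0x72,0xc7,0x4a,0xb2,0x76}
#2 dst[0x0a+4] := {0x72,0xc7,0x4a,0xb2}
#3 dst[0x07+3] := {0x1e,0x72,0xc7}
query mem[0x08]=0x72, mem[0x11]=0x1e, mem[0x0e]=0xb2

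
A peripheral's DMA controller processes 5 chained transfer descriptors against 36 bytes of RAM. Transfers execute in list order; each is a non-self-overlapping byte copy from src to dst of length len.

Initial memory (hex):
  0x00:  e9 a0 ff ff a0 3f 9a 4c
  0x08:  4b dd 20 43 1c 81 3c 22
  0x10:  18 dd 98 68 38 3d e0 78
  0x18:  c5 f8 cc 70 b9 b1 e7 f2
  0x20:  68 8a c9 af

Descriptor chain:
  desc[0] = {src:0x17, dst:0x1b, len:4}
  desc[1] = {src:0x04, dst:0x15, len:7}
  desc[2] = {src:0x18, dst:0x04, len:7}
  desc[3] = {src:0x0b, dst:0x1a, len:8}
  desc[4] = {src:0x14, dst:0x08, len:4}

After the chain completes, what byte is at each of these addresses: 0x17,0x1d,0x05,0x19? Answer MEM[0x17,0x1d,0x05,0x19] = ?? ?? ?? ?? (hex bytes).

  after D0: wrote 4B at 0x1b = 78c5f8cc
  after D1: wrote 7B at 0x15 = a03f9a4c4bdd20
  after D2: wrote 7B at 0x04 = 4c4bdd20c5f8cc
  after D3: wrote 8B at 0x1a = 431c813c2218dd98
  after D4: wrote 4B at 0x08 = 38a03f9a
query mem[0x17]=0x9a, mem[0x1d]=0x3c, mem[0x05]=0x4b, mem[0x19]=0x4b

MEM[0x17,0x1d,0x05,0x19] = 9a 3c 4b 4b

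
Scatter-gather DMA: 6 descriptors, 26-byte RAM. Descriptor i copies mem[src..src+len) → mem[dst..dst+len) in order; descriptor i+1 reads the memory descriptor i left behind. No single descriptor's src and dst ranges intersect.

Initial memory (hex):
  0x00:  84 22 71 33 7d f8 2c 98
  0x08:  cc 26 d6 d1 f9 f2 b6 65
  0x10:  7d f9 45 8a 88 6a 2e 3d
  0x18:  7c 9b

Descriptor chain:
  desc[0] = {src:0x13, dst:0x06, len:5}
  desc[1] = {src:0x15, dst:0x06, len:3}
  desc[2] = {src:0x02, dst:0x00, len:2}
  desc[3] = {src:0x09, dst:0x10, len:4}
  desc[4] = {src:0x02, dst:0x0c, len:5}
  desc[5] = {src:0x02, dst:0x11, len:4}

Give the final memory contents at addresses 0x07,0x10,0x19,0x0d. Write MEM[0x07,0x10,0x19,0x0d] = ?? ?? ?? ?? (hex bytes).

MEM[0x07,0x10,0x19,0x0d] = 2e 6a 9b 33

#0 dst[0x06+5] := {0x8a,0x88,0x6a,0x2e,0x3d}
#1 dst[0x06+3] := {0x6a,0x2e,0x3d}
#2 dst[0x00+2] := {0x71,0x33}
#3 dst[0x10+4] := {0x2e,0x3d,0xd1,0xf9}
#4 dst[0x0c+5] := {0x71,0x33,0x7d,0xf8,0x6a}
#5 dst[0x11+4] := {0x71,0x33,0x7d,0xf8}
query mem[0x07]=0x2e, mem[0x10]=0x6a, mem[0x19]=0x9b, mem[0x0d]=0x33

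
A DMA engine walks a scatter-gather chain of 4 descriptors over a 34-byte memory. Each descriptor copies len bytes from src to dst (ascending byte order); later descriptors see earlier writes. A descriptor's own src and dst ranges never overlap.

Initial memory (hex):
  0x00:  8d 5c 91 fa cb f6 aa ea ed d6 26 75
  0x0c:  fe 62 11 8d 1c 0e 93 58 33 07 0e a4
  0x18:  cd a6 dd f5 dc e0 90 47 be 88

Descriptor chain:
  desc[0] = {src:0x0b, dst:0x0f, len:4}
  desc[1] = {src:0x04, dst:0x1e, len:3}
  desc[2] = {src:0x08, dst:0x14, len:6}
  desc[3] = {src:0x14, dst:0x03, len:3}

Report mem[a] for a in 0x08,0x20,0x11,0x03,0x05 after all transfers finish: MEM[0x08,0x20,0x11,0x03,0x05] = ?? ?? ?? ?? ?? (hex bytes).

#0 dst[0x0f+4] := {0x75,0xfe,0x62,0x11}
#1 dst[0x1e+3] := {0xcb,0xf6,0xaa}
#2 dst[0x14+6] := {0xed,0xd6,0x26,0x75,0xfe,0x62}
#3 dst[0x03+3] := {0xed,0xd6,0x26}
query mem[0x08]=0xed, mem[0x20]=0xaa, mem[0x11]=0x62, mem[0x03]=0xed, mem[0x05]=0x26

MEM[0x08,0x20,0x11,0x03,0x05] = ed aa 62 ed 26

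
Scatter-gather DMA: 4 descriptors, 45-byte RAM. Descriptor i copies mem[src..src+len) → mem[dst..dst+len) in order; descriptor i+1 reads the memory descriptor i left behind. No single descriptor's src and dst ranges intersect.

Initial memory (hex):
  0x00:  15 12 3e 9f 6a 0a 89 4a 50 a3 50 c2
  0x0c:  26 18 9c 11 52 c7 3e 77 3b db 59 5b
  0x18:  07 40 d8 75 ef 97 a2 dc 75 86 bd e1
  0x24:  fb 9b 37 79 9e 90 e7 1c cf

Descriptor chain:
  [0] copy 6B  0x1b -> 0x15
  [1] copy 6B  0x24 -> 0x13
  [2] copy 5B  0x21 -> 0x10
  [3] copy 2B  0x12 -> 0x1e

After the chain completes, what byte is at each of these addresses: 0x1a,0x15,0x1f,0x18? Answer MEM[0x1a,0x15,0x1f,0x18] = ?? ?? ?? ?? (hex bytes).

MEM[0x1a,0x15,0x1f,0x18] = 75 37 fb 90

D0: mem[0x15..0x1a] <- [75 ef 97 a2 dc 75]
D1: mem[0x13..0x18] <- [fb 9b 37 79 9e 90]
D2: mem[0x10..0x14] <- [86 bd e1 fb 9b]
D3: mem[0x1e..0x1f] <- [e1 fb]
query mem[0x1a]=0x75, mem[0x15]=0x37, mem[0x1f]=0xfb, mem[0x18]=0x90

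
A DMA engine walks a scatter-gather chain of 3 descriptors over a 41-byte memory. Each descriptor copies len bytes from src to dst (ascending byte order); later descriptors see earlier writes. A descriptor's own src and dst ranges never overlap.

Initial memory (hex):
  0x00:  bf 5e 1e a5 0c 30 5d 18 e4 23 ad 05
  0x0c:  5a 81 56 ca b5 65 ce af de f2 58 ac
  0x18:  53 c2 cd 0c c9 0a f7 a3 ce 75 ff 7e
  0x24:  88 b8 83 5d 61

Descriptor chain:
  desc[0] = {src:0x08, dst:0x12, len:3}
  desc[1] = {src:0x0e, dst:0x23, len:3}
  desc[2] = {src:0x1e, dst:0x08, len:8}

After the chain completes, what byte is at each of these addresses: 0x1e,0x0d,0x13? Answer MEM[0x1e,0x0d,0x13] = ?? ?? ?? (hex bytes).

MEM[0x1e,0x0d,0x13] = f7 56 23

#0 dst[0x12+3] := {0xe4,0x23,0xad}
#1 dst[0x23+3] := {0x56,0xca,0xb5}
#2 dst[0x08+8] := {0xf7,0xa3,0xce,0x75,0xff,0x56,0xca,0xb5}
query mem[0x1e]=0xf7, mem[0x0d]=0x56, mem[0x13]=0x23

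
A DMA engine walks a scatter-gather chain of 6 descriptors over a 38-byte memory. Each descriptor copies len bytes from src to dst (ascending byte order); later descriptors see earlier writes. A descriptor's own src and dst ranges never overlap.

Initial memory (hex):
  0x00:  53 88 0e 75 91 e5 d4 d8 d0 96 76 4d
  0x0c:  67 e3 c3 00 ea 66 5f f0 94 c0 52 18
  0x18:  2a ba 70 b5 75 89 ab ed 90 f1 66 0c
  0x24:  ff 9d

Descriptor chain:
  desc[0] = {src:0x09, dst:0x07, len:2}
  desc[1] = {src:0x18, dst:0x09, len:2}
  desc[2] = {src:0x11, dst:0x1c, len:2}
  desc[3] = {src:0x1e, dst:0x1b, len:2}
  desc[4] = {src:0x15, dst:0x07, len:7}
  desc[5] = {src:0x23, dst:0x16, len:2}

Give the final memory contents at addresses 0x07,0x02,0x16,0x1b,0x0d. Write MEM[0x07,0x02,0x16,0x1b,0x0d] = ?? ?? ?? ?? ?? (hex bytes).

#0 dst[0x07+2] := {0x96,0x76}
#1 dst[0x09+2] := {0x2a,0xba}
#2 dst[0x1c+2] := {0x66,0x5f}
#3 dst[0x1b+2] := {0xab,0xed}
#4 dst[0x07+7] := {0xc0,0x52,0x18,0x2a,0xba,0x70,0xab}
#5 dst[0x16+2] := {0x0c,0xff}
query mem[0x07]=0xc0, mem[0x02]=0x0e, mem[0x16]=0x0c, mem[0x1b]=0xab, mem[0x0d]=0xab

MEM[0x07,0x02,0x16,0x1b,0x0d] = c0 0e 0c ab ab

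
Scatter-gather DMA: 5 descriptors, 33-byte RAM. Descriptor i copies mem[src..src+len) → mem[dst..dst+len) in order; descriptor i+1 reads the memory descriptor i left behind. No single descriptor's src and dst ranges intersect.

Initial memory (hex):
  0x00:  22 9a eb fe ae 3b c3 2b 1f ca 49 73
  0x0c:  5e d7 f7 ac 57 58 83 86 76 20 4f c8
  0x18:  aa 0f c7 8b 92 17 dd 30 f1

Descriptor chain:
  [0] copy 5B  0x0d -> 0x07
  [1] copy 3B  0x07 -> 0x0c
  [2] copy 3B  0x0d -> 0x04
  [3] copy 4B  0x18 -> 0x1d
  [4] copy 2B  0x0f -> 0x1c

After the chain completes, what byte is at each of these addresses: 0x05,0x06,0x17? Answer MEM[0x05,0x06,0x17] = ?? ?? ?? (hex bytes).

  after D0: wrote 5B at 0x07 = d7f7ac5758
  after D1: wrote 3B at 0x0c = d7f7ac
  after D2: wrote 3B at 0x04 = f7acac
  after D3: wrote 4B at 0x1d = aa0fc78b
  after D4: wrote 2B at 0x1c = ac57
query mem[0x05]=0xac, mem[0x06]=0xac, mem[0x17]=0xc8

MEM[0x05,0x06,0x17] = ac ac c8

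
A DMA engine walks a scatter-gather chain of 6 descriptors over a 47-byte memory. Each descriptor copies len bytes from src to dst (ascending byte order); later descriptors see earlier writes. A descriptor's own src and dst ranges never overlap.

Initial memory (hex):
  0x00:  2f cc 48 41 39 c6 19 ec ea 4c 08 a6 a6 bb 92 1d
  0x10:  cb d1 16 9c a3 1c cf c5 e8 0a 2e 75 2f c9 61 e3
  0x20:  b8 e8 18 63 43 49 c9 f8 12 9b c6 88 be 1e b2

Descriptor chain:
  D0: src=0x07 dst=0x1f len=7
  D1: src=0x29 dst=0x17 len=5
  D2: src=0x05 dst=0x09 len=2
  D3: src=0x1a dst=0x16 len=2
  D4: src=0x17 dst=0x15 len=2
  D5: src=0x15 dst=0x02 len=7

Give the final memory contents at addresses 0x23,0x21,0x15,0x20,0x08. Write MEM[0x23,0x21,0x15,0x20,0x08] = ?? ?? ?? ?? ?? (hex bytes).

MEM[0x23,0x21,0x15,0x20,0x08] = a6 4c 1e ea 1e

  after D0: wrote 7B at 0x1f = ecea4c08a6a6bb
  after D1: wrote 5B at 0x17 = 9bc688be1e
  after D2: wrote 2B at 0x09 = c619
  after D3: wrote 2B at 0x16 = be1e
  after D4: wrote 2B at 0x15 = 1ec6
  after D5: wrote 7B at 0x02 = 1ec61ec688be1e
query mem[0x23]=0xa6, mem[0x21]=0x4c, mem[0x15]=0x1e, mem[0x20]=0xea, mem[0x08]=0x1e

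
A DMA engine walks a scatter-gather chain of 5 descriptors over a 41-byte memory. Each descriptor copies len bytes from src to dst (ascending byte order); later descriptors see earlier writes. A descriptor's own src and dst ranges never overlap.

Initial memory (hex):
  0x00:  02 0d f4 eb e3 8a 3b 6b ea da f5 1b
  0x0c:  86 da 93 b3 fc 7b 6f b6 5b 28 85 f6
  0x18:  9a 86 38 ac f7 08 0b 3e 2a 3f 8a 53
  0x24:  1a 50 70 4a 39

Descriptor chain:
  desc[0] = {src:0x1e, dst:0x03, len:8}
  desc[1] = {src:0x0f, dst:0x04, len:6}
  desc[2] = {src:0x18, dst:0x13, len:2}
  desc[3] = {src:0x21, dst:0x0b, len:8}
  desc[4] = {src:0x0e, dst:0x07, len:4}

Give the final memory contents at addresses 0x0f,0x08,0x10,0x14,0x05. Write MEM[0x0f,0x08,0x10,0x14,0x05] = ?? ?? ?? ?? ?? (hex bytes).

[0] 0x1e->0x03 len=8 : 0b 3e 2a 3f 8a 53 1a 50
[1] 0x0f->0x04 len=6 : b3 fc 7b 6f b6 5b
[2] 0x18->0x13 len=2 : 9a 86
[3] 0x21->0x0b len=8 : 3f 8a 53 1a 50 70 4a 39
[4] 0x0e->0x07 len=4 : 1a 50 70 4a
query mem[0x0f]=0x50, mem[0x08]=0x50, mem[0x10]=0x70, mem[0x14]=0x86, mem[0x05]=0xfc

MEM[0x0f,0x08,0x10,0x14,0x05] = 50 50 70 86 fc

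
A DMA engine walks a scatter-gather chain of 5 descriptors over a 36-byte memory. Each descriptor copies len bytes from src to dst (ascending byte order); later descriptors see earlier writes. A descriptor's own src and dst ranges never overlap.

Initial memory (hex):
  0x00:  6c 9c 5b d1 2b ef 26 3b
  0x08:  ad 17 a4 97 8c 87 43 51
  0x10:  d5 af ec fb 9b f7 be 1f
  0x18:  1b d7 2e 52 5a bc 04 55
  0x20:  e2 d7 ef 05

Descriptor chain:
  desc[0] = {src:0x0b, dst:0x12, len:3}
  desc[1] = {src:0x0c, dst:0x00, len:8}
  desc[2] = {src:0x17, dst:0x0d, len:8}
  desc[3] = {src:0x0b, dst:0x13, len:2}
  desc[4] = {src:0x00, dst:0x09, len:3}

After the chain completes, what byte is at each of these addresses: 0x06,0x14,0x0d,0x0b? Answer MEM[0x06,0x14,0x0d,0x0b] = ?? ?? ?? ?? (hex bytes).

[0] 0x0b->0x12 len=3 : 97 8c 87
[1] 0x0c->0x00 len=8 : 8c 87 43 51 d5 af 97 8c
[2] 0x17->0x0d len=8 : 1f 1b d7 2e 52 5a bc 04
[3] 0x0b->0x13 len=2 : 97 8c
[4] 0x00->0x09 len=3 : 8c 87 43
query mem[0x06]=0x97, mem[0x14]=0x8c, mem[0x0d]=0x1f, mem[0x0b]=0x43

MEM[0x06,0x14,0x0d,0x0b] = 97 8c 1f 43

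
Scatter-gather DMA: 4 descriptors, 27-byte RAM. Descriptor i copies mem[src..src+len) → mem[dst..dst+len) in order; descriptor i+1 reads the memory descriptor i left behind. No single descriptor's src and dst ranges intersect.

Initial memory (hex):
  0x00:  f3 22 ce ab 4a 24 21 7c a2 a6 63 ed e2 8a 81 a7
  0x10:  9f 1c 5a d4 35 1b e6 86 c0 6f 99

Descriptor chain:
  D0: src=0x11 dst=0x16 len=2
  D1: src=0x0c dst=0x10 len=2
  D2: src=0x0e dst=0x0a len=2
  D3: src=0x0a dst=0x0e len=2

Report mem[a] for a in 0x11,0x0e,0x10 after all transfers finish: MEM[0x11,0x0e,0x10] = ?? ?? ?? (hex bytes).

  after D0: wrote 2B at 0x16 = 1c5a
  after D1: wrote 2B at 0x10 = e28a
  after D2: wrote 2B at 0x0a = 81a7
  after D3: wrote 2B at 0x0e = 81a7
query mem[0x11]=0x8a, mem[0x0e]=0x81, mem[0x10]=0xe2

MEM[0x11,0x0e,0x10] = 8a 81 e2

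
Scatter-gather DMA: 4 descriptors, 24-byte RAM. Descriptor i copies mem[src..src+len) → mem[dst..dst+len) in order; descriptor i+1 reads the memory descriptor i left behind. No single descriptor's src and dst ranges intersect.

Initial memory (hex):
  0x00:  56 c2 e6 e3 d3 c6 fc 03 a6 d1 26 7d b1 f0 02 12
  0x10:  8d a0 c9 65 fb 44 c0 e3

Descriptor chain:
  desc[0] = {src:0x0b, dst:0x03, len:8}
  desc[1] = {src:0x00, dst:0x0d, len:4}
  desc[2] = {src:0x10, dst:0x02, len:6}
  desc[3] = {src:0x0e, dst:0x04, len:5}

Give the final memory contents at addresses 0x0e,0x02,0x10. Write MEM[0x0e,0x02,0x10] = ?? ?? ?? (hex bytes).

MEM[0x0e,0x02,0x10] = c2 7d 7d

D0: mem[0x03..0x0a] <- [7d b1 f0 02 12 8d a0 c9]
D1: mem[0x0d..0x10] <- [56 c2 e6 7d]
D2: mem[0x02..0x07] <- [7d a0 c9 65 fb 44]
D3: mem[0x04..0x08] <- [c2 e6 7d a0 c9]
query mem[0x0e]=0xc2, mem[0x02]=0x7d, mem[0x10]=0x7d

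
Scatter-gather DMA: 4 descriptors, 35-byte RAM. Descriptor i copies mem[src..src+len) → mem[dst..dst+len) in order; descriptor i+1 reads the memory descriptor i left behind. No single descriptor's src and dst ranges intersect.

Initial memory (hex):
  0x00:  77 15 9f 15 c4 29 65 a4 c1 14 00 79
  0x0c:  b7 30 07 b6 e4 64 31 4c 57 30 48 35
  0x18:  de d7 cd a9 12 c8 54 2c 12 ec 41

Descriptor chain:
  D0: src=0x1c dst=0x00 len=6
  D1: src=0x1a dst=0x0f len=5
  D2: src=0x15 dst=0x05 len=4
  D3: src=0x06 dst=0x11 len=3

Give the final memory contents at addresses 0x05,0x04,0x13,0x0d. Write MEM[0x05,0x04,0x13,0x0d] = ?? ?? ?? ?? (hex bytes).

MEM[0x05,0x04,0x13,0x0d] = 30 12 de 30

D0: mem[0x00..0x05] <- [12 c8 54 2c 12 ec]
D1: mem[0x0f..0x13] <- [cd a9 12 c8 54]
D2: mem[0x05..0x08] <- [30 48 35 de]
D3: mem[0x11..0x13] <- [48 35 de]
query mem[0x05]=0x30, mem[0x04]=0x12, mem[0x13]=0xde, mem[0x0d]=0x30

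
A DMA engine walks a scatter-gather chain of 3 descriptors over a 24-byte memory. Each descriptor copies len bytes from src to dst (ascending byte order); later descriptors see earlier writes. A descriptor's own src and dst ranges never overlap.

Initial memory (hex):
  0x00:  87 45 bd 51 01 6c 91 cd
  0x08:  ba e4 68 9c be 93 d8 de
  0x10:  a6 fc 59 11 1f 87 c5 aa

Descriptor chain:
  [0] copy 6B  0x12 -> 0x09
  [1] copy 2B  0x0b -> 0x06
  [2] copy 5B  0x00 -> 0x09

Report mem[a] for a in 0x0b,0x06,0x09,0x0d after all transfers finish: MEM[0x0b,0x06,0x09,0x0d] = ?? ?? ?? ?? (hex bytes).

MEM[0x0b,0x06,0x09,0x0d] = bd 1f 87 01

[0] 0x12->0x09 len=6 : 59 11 1f 87 c5 aa
[1] 0x0b->0x06 len=2 : 1f 87
[2] 0x00->0x09 len=5 : 87 45 bd 51 01
query mem[0x0b]=0xbd, mem[0x06]=0x1f, mem[0x09]=0x87, mem[0x0d]=0x01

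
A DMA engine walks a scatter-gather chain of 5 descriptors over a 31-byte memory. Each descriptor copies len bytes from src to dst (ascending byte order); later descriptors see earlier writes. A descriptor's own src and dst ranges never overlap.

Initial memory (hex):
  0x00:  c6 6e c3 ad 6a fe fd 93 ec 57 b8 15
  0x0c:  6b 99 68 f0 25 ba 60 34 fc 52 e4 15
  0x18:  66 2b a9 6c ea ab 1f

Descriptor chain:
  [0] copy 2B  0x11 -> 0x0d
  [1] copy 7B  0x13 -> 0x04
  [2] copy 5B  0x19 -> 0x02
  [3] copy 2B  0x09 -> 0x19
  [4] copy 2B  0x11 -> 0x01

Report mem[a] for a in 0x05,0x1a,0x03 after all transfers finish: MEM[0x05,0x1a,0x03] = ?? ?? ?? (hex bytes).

MEM[0x05,0x1a,0x03] = ea 2b a9

D0: mem[0x0d..0x0e] <- [ba 60]
D1: mem[0x04..0x0a] <- [34 fc 52 e4 15 66 2b]
D2: mem[0x02..0x06] <- [2b a9 6c ea ab]
D3: mem[0x19..0x1a] <- [66 2b]
D4: mem[0x01..0x02] <- [ba 60]
query mem[0x05]=0xea, mem[0x1a]=0x2b, mem[0x03]=0xa9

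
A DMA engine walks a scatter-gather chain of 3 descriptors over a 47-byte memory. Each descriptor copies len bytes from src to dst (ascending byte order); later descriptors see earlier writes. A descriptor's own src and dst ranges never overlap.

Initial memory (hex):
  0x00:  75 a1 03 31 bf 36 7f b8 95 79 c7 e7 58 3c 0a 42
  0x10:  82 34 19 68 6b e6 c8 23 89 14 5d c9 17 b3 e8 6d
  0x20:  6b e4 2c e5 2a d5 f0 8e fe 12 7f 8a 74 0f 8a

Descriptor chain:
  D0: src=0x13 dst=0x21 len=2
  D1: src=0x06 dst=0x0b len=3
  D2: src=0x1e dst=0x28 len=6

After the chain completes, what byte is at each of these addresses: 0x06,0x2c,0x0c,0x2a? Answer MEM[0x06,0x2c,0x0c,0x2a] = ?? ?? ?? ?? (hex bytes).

MEM[0x06,0x2c,0x0c,0x2a] = 7f 6b b8 6b

  after D0: wrote 2B at 0x21 = 686b
  after D1: wrote 3B at 0x0b = 7fb895
  after D2: wrote 6B at 0x28 = e86d6b686be5
query mem[0x06]=0x7f, mem[0x2c]=0x6b, mem[0x0c]=0xb8, mem[0x2a]=0x6b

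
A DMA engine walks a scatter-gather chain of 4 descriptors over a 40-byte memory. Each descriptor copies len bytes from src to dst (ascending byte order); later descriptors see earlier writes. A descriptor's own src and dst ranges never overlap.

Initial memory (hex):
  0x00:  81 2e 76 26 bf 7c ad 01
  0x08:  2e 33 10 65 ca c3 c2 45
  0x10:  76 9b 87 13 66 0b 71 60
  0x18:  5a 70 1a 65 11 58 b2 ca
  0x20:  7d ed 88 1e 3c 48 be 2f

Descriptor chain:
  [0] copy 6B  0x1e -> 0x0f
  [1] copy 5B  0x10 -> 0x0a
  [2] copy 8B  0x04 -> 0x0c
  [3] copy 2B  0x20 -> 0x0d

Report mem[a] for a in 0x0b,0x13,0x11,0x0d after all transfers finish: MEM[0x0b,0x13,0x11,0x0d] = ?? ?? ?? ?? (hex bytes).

[0] 0x1e->0x0f len=6 : b2 ca 7d ed 88 1e
[1] 0x10->0x0a len=5 : ca 7d ed 88 1e
[2] 0x04->0x0c len=8 : bf 7c ad 01 2e 33 ca 7d
[3] 0x20->0x0d len=2 : 7d ed
query mem[0x0b]=0x7d, mem[0x13]=0x7d, mem[0x11]=0x33, mem[0x0d]=0x7d

MEM[0x0b,0x13,0x11,0x0d] = 7d 7d 33 7d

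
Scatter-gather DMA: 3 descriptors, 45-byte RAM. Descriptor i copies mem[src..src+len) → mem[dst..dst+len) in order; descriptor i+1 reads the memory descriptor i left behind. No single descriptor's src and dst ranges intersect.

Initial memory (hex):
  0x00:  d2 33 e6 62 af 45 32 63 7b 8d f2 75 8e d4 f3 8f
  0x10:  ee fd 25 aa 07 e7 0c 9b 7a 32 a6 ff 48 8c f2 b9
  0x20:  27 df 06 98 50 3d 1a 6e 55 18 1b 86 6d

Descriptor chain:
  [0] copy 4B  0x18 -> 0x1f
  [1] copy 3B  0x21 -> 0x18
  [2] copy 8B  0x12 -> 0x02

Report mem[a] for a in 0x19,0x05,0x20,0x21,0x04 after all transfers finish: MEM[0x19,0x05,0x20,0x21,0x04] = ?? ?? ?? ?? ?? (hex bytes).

MEM[0x19,0x05,0x20,0x21,0x04] = ff e7 32 a6 07

[0] 0x18->0x1f len=4 : 7a 32 a6 ff
[1] 0x21->0x18 len=3 : a6 ff 98
[2] 0x12->0x02 len=8 : 25 aa 07 e7 0c 9b a6 ff
query mem[0x19]=0xff, mem[0x05]=0xe7, mem[0x20]=0x32, mem[0x21]=0xa6, mem[0x04]=0x07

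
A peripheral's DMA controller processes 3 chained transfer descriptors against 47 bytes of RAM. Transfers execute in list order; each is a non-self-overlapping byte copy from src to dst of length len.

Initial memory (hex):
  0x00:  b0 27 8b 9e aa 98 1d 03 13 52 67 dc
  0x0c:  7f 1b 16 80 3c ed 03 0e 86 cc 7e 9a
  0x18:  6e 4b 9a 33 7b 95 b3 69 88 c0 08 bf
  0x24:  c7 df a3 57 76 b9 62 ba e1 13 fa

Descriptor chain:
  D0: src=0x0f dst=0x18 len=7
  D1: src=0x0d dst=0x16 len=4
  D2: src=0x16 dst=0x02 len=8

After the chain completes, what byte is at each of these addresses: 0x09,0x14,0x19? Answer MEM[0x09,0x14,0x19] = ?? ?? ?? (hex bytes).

MEM[0x09,0x14,0x19] = 86 86 3c

#0 dst[0x18+7] := {0x80,0x3c,0xed,0x03,0x0e,0x86,0xcc}
#1 dst[0x16+4] := {0x1b,0x16,0x80,0x3c}
#2 dst[0x02+8] := {0x1b,0x16,0x80,0x3c,0xed,0x03,0x0e,0x86}
query mem[0x09]=0x86, mem[0x14]=0x86, mem[0x19]=0x3c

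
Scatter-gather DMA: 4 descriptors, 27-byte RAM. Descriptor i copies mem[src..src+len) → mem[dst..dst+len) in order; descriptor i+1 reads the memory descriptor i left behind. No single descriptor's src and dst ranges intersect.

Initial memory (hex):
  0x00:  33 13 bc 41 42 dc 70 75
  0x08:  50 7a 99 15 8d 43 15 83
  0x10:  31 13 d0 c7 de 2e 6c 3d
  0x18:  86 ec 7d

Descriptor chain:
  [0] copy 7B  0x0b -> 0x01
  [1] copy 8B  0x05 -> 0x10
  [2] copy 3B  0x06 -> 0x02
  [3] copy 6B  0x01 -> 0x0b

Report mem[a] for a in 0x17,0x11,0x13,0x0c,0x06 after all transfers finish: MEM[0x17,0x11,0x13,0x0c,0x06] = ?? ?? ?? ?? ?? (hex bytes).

[0] 0x0b->0x01 len=7 : 15 8d 43 15 83 31 13
[1] 0x05->0x10 len=8 : 83 31 13 50 7a 99 15 8d
[2] 0x06->0x02 len=3 : 31 13 50
[3] 0x01->0x0b len=6 : 15 31 13 50 83 31
query mem[0x17]=0x8d, mem[0x11]=0x31, mem[0x13]=0x50, mem[0x0c]=0x31, mem[0x06]=0x31

MEM[0x17,0x11,0x13,0x0c,0x06] = 8d 31 50 31 31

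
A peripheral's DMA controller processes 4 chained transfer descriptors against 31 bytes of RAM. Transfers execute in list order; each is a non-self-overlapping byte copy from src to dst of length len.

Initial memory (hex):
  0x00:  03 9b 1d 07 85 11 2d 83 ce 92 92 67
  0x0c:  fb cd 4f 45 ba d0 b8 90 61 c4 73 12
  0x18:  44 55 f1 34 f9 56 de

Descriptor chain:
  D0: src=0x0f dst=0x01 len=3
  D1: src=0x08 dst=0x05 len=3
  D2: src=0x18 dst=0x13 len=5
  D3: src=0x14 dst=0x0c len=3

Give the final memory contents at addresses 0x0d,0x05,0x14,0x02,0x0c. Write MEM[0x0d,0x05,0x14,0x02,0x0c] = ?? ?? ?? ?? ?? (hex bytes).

D0: mem[0x01..0x03] <- [45 ba d0]
D1: mem[0x05..0x07] <- [ce 92 92]
D2: mem[0x13..0x17] <- [44 55 f1 34 f9]
D3: mem[0x0c..0x0e] <- [55 f1 34]
query mem[0x0d]=0xf1, mem[0x05]=0xce, mem[0x14]=0x55, mem[0x02]=0xba, mem[0x0c]=0x55

MEM[0x0d,0x05,0x14,0x02,0x0c] = f1 ce 55 ba 55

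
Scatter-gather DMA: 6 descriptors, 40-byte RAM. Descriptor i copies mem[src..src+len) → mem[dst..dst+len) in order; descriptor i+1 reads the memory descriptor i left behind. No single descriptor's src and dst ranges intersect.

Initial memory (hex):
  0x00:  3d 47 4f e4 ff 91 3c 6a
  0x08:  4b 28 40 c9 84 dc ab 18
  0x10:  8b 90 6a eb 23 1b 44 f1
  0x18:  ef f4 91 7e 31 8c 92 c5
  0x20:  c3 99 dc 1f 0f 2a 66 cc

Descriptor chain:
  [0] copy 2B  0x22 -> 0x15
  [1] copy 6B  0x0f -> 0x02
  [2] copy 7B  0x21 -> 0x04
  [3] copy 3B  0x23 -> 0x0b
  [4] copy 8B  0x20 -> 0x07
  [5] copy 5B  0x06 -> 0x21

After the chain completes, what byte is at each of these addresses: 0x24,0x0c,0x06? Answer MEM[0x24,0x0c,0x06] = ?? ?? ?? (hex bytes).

MEM[0x24,0x0c,0x06] = dc 2a 1f

#0 dst[0x15+2] := {0xdc,0x1f}
#1 dst[0x02+6] := {0x18,0x8b,0x90,0x6a,0xeb,0x23}
#2 dst[0x04+7] := {0x99,0xdc,0x1f,0x0f,0x2a,0x66,0xcc}
#3 dst[0x0b+3] := {0x1f,0x0f,0x2a}
#4 dst[0x07+8] := {0xc3,0x99,0xdc,0x1f,0x0f,0x2a,0x66,0xcc}
#5 dst[0x21+5] := {0x1f,0xc3,0x99,0xdc,0x1f}
query mem[0x24]=0xdc, mem[0x0c]=0x2a, mem[0x06]=0x1f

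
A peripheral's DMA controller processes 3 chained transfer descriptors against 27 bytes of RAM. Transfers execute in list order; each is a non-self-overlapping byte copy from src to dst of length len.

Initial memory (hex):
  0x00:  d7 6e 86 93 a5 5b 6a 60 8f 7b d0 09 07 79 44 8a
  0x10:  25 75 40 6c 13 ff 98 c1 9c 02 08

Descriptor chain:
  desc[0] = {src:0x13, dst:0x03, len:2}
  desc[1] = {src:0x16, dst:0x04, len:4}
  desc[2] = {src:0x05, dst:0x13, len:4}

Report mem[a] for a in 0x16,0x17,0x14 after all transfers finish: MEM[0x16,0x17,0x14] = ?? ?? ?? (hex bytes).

  after D0: wrote 2B at 0x03 = 6c13
  after D1: wrote 4B at 0x04 = 98c19c02
  after D2: wrote 4B at 0x13 = c19c028f
query mem[0x16]=0x8f, mem[0x17]=0xc1, mem[0x14]=0x9c

MEM[0x16,0x17,0x14] = 8f c1 9c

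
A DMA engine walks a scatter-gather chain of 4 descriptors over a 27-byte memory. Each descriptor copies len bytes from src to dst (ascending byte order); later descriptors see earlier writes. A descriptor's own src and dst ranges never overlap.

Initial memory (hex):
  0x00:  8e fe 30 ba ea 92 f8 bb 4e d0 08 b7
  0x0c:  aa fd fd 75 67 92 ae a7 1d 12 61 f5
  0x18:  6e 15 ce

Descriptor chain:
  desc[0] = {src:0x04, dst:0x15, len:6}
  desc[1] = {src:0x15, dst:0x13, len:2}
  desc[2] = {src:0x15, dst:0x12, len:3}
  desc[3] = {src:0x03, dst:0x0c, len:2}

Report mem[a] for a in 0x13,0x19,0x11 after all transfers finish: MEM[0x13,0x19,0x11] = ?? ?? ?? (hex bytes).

  after D0: wrote 6B at 0x15 = ea92f8bb4ed0
  after D1: wrote 2B at 0x13 = ea92
  after D2: wrote 3B at 0x12 = ea92f8
  after D3: wrote 2B at 0x0c = baea
query mem[0x13]=0x92, mem[0x19]=0x4e, mem[0x11]=0x92

MEM[0x13,0x19,0x11] = 92 4e 92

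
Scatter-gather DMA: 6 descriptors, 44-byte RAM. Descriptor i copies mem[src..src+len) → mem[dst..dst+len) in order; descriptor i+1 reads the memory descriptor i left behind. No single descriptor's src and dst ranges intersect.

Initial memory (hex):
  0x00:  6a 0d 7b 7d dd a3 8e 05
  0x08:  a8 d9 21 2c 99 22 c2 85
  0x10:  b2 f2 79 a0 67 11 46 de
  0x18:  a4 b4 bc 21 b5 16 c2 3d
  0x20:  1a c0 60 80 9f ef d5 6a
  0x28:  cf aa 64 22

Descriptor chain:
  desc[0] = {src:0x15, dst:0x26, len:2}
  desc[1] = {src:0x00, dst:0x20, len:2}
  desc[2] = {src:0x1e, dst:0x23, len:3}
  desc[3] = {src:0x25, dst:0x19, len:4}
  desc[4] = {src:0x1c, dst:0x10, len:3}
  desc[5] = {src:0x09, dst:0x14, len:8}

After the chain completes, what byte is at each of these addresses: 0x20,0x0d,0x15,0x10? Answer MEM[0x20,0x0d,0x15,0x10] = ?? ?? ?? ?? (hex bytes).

MEM[0x20,0x0d,0x15,0x10] = 6a 22 21 cf

  after D0: wrote 2B at 0x26 = 1146
  after D1: wrote 2B at 0x20 = 6a0d
  after D2: wrote 3B at 0x23 = c23d6a
  after D3: wrote 4B at 0x19 = 6a1146cf
  after D4: wrote 3B at 0x10 = cf16c2
  after D5: wrote 8B at 0x14 = d9212c9922c285cf
query mem[0x20]=0x6a, mem[0x0d]=0x22, mem[0x15]=0x21, mem[0x10]=0xcf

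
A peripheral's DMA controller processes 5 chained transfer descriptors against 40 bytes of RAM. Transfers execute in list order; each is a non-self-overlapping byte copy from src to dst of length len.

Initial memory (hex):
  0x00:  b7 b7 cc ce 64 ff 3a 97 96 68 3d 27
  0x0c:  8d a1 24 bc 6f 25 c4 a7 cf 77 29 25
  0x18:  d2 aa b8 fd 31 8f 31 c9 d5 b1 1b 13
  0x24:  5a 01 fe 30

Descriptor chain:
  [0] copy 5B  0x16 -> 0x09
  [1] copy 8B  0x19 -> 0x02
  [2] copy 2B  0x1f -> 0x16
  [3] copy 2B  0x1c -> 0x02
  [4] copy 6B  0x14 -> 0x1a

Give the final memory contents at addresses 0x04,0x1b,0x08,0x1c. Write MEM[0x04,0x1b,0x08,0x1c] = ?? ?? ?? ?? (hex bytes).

  after D0: wrote 5B at 0x09 = 2925d2aab8
  after D1: wrote 8B at 0x02 = aab8fd318f31c9d5
  after D2: wrote 2B at 0x16 = c9d5
  after D3: wrote 2B at 0x02 = 318f
  after D4: wrote 6B at 0x1a = cf77c9d5d2aa
query mem[0x04]=0xfd, mem[0x1b]=0x77, mem[0x08]=0xc9, mem[0x1c]=0xc9

MEM[0x04,0x1b,0x08,0x1c] = fd 77 c9 c9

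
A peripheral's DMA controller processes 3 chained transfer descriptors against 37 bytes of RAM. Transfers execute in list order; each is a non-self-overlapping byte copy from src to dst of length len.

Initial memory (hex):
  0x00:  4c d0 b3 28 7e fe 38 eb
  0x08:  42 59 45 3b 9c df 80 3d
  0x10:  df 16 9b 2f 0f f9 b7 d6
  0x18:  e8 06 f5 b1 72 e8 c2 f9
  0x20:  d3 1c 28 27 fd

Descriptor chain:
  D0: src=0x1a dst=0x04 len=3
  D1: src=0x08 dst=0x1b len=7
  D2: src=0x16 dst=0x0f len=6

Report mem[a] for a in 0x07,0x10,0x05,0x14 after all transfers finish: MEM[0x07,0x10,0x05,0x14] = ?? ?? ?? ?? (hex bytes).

  after D0: wrote 3B at 0x04 = f5b172
  after D1: wrote 7B at 0x1b = 4259453b9cdf80
  after D2: wrote 6B at 0x0f = b7d6e806f542
query mem[0x07]=0xeb, mem[0x10]=0xd6, mem[0x05]=0xb1, mem[0x14]=0x42

MEM[0x07,0x10,0x05,0x14] = eb d6 b1 42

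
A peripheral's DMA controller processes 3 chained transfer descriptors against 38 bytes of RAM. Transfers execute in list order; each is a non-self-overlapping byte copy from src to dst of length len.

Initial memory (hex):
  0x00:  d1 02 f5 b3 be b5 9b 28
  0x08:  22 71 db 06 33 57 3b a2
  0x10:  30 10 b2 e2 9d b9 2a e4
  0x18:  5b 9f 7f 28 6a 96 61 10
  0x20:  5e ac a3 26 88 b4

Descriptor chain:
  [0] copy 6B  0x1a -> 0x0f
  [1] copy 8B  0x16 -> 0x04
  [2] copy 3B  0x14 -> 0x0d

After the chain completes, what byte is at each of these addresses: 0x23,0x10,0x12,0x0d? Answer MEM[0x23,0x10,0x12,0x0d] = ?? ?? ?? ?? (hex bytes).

MEM[0x23,0x10,0x12,0x0d] = 26 28 96 10

#0 dst[0x0f+6] := {0x7f,0x28,0x6a,0x96,0x61,0x10}
#1 dst[0x04+8] := {0x2a,0xe4,0x5b,0x9f,0x7f,0x28,0x6a,0x96}
#2 dst[0x0d+3] := {0x10,0xb9,0x2a}
query mem[0x23]=0x26, mem[0x10]=0x28, mem[0x12]=0x96, mem[0x0d]=0x10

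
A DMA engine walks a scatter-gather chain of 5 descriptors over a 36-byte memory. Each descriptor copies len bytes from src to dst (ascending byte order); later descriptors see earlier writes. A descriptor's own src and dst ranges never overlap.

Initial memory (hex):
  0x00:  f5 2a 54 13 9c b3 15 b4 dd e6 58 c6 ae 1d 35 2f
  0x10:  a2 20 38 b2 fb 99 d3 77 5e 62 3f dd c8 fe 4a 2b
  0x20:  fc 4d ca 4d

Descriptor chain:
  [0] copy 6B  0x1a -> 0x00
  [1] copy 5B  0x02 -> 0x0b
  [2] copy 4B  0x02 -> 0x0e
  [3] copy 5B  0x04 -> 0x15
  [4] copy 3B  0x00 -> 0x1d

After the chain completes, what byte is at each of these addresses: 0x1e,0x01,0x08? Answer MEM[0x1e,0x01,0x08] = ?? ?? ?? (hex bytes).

[0] 0x1a->0x00 len=6 : 3f dd c8 fe 4a 2b
[1] 0x02->0x0b len=5 : c8 fe 4a 2b 15
[2] 0x02->0x0e len=4 : c8 fe 4a 2b
[3] 0x04->0x15 len=5 : 4a 2b 15 b4 dd
[4] 0x00->0x1d len=3 : 3f dd c8
query mem[0x1e]=0xdd, mem[0x01]=0xdd, mem[0x08]=0xdd

MEM[0x1e,0x01,0x08] = dd dd dd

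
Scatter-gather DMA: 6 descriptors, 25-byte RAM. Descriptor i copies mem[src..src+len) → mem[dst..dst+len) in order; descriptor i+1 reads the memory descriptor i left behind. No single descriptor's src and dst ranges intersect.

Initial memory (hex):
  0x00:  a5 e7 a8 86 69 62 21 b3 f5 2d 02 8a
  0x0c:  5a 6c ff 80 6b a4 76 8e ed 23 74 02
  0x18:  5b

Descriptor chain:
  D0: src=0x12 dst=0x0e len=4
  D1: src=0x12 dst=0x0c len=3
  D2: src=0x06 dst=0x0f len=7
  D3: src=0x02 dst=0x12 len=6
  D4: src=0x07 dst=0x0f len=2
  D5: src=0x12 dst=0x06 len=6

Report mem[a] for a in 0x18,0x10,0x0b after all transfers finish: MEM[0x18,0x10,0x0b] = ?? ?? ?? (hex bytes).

D0: mem[0x0e..0x11] <- [76 8e ed 23]
D1: mem[0x0c..0x0e] <- [76 8e ed]
D2: mem[0x0f..0x15] <- [21 b3 f5 2d 02 8a 76]
D3: mem[0x12..0x17] <- [a8 86 69 62 21 b3]
D4: mem[0x0f..0x10] <- [b3 f5]
D5: mem[0x06..0x0b] <- [a8 86 69 62 21 b3]
query mem[0x18]=0x5b, mem[0x10]=0xf5, mem[0x0b]=0xb3

MEM[0x18,0x10,0x0b] = 5b f5 b3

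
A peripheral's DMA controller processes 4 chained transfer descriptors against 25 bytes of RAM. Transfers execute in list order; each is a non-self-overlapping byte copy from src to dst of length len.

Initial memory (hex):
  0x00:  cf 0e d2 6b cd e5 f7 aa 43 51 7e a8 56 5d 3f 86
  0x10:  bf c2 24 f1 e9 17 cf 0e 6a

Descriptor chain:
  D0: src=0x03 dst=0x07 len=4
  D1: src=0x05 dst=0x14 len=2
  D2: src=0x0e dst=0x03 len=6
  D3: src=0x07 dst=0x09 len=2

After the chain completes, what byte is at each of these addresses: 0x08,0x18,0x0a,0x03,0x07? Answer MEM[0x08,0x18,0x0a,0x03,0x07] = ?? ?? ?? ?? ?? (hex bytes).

MEM[0x08,0x18,0x0a,0x03,0x07] = f1 6a f1 3f 24

D0: mem[0x07..0x0a] <- [6b cd e5 f7]
D1: mem[0x14..0x15] <- [e5 f7]
D2: mem[0x03..0x08] <- [3f 86 bf c2 24 f1]
D3: mem[0x09..0x0a] <- [24 f1]
query mem[0x08]=0xf1, mem[0x18]=0x6a, mem[0x0a]=0xf1, mem[0x03]=0x3f, mem[0x07]=0x24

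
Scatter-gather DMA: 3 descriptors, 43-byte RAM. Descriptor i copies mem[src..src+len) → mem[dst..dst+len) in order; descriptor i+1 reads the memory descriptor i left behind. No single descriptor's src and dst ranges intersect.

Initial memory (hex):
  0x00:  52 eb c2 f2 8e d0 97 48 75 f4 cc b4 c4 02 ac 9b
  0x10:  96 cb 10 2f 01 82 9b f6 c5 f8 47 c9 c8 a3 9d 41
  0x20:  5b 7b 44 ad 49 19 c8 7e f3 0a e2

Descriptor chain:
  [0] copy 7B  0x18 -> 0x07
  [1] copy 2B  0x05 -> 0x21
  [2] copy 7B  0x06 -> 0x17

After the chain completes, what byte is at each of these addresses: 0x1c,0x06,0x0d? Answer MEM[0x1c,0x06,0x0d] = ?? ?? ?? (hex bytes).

#0 dst[0x07+7] := {0xc5,0xf8,0x47,0xc9,0xc8,0xa3,0x9d}
#1 dst[0x21+2] := {0xd0,0x97}
#2 dst[0x17+7] := {0x97,0xc5,0xf8,0x47,0xc9,0xc8,0xa3}
query mem[0x1c]=0xc8, mem[0x06]=0x97, mem[0x0d]=0x9d

MEM[0x1c,0x06,0x0d] = c8 97 9d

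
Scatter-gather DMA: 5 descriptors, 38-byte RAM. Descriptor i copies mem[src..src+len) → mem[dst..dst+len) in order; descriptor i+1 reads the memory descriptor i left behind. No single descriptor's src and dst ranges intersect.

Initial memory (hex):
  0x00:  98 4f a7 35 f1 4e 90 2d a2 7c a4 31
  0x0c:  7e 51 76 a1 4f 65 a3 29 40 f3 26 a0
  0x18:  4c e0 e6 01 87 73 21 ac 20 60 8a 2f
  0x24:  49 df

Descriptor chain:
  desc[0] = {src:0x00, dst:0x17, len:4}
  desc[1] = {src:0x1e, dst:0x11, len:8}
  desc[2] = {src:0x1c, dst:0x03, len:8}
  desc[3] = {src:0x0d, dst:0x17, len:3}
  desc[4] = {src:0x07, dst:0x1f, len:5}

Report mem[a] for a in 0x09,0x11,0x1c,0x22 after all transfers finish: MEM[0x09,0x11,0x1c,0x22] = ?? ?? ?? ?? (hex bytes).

[0] 0x00->0x17 len=4 : 98 4f a7 35
[1] 0x1e->0x11 len=8 : 21 ac 20 60 8a 2f 49 df
[2] 0x1c->0x03 len=8 : 87 73 21 ac 20 60 8a 2f
[3] 0x0d->0x17 len=3 : 51 76 a1
[4] 0x07->0x1f len=5 : 20 60 8a 2f 31
query mem[0x09]=0x8a, mem[0x11]=0x21, mem[0x1c]=0x87, mem[0x22]=0x2f

MEM[0x09,0x11,0x1c,0x22] = 8a 21 87 2f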